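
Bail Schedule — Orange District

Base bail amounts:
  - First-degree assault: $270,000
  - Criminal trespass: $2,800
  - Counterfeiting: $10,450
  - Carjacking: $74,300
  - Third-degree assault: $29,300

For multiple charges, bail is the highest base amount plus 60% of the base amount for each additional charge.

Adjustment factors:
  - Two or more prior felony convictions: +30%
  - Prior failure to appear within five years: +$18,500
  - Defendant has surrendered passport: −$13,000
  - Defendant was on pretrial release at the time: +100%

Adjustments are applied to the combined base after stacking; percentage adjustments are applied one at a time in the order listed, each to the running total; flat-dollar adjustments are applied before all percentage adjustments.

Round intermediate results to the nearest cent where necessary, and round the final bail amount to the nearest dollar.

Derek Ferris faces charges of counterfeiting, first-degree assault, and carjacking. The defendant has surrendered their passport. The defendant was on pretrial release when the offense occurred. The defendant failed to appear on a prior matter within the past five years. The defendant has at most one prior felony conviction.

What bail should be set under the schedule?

$652,700

Base amounts from the schedule: counterfeiting $10,450; first-degree assault $270,000; carjacking $74,300.
Stacking rule: highest base plus 60% of each additional charge. Highest is first-degree assault at $270,000. Additional: $10,450 × 60% = $6,270; $74,300 × 60% = $44,580. Combined base = $270,000 + $50,850 = $320,850.
Prior failure to appear within five years (+$18,500 flat): $320,850 + $18,500 = $339,350.
Defendant has surrendered passport (−$13,000 flat): $339,350 − $13,000 = $326,350.
Defendant was on pretrial release at the time (+100%): $326,350 × 2 = $652,700.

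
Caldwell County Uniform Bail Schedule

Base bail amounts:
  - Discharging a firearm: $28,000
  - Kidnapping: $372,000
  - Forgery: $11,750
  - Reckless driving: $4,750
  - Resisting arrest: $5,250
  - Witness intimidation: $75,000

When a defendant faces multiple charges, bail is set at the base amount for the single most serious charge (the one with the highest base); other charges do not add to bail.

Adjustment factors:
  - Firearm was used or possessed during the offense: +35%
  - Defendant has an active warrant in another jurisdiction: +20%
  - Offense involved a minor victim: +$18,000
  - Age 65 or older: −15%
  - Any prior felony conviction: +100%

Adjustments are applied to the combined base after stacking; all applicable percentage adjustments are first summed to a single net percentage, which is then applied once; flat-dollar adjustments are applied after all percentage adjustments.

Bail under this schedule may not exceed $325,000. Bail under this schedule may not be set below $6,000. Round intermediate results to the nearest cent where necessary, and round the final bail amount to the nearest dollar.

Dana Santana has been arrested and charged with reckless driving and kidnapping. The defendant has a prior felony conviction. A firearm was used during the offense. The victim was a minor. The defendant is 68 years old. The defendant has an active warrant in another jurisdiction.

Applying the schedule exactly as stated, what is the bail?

$325,000

Base amounts from the schedule: reckless driving $4,750; kidnapping $372,000.
Stacking rule: use the highest base only. Highest is kidnapping at $372,000. Combined base = $372,000.
Net percentage adjustment: +35% +20% −15% +100% = +140%. $372,000 × 2.4 = $892,800.
Offense involved a minor victim (+$18,000 flat): $892,800 + $18,000 = $910,800.
Result $910,800 exceeds the maximum of $325,000; bail is capped at $325,000.
$325,000 is at or above the $6,000 minimum.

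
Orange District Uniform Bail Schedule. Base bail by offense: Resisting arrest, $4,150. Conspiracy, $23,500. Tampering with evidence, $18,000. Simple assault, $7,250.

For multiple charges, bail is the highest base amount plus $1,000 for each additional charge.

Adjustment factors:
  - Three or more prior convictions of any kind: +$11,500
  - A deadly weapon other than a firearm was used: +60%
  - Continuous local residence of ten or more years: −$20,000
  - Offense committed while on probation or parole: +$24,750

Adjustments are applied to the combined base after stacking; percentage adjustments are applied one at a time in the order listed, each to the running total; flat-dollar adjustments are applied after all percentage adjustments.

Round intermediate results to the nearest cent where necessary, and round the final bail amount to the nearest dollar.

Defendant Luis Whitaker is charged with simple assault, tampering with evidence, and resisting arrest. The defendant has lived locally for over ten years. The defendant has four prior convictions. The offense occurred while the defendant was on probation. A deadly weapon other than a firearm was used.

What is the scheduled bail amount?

Base amounts from the schedule: simple assault $7,250; tampering with evidence $18,000; resisting arrest $4,150.
Stacking rule: highest base plus $1,000 per additional charge. Highest is tampering with evidence at $18,000; 2 additional charges → +$2,000. Combined base = $20,000.
A deadly weapon other than a firearm was used (+60%): $20,000 × 1.6 = $32,000.
Three or more prior convictions of any kind (+$11,500 flat): $32,000 + $11,500 = $43,500.
Continuous local residence of ten or more years (−$20,000 flat): $43,500 − $20,000 = $23,500.
Offense committed while on probation or parole (+$24,750 flat): $23,500 + $24,750 = $48,250.

$48,250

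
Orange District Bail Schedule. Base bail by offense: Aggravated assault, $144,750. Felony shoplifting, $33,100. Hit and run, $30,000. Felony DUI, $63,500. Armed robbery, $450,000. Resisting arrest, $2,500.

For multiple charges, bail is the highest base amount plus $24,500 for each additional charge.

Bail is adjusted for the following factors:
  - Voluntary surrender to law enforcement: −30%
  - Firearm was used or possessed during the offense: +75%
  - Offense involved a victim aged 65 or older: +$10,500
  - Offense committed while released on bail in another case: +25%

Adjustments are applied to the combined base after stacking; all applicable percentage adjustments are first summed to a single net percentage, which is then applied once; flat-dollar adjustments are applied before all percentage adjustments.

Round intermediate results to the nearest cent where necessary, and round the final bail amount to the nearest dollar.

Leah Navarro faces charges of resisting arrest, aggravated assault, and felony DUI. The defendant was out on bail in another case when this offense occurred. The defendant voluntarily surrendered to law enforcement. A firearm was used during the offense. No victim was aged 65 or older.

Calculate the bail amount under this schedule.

Base amounts from the schedule: resisting arrest $2,500; aggravated assault $144,750; felony DUI $63,500.
Stacking rule: highest base plus $24,500 per additional charge. Highest is aggravated assault at $144,750; 2 additional charges → +$49,000. Combined base = $193,750.
Net percentage adjustment: −30% +75% +25% = +70%. $193,750 × 1.7 = $329,375.

$329,375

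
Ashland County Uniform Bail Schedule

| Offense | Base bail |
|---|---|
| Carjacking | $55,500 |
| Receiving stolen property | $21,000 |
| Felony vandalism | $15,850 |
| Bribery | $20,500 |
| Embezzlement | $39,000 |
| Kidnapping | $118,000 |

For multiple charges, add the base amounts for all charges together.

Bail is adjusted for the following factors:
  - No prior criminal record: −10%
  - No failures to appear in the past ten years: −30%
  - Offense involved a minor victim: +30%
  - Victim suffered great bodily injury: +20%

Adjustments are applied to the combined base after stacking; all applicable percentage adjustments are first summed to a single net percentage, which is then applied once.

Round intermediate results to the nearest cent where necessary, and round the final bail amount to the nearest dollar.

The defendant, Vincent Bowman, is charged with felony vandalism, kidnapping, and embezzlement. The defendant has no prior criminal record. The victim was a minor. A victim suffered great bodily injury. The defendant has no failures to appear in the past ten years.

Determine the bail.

Base amounts from the schedule: felony vandalism $15,850; kidnapping $118,000; embezzlement $39,000.
Stacking rule: sum of all bases. $15,850 + $118,000 + $39,000 = $172,850.
Net percentage adjustment: −10% −30% +30% +20% = +10%. $172,850 × 1.1 = $190,135.

$190,135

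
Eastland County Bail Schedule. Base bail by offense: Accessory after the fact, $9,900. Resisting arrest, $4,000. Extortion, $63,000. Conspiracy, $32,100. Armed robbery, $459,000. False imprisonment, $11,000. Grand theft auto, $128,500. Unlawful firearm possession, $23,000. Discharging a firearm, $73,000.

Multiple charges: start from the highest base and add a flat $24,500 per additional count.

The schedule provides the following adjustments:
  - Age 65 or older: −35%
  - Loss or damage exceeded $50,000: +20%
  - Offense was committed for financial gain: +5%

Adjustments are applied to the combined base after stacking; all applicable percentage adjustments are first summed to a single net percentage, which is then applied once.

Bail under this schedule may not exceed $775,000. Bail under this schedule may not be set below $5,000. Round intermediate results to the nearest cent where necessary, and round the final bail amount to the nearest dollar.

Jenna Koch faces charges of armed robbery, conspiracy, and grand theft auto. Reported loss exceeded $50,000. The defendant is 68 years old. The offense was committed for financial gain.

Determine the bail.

$457,200

Base amounts from the schedule: armed robbery $459,000; conspiracy $32,100; grand theft auto $128,500.
Stacking rule: highest base plus $24,500 per additional charge. Highest is armed robbery at $459,000; 2 additional charges → +$49,000. Combined base = $508,000.
Net percentage adjustment: −35% +20% +5% = −10%. $508,000 × 0.9 = $457,200.
$457,200 is within the $775,000 maximum.
$457,200 is at or above the $5,000 minimum.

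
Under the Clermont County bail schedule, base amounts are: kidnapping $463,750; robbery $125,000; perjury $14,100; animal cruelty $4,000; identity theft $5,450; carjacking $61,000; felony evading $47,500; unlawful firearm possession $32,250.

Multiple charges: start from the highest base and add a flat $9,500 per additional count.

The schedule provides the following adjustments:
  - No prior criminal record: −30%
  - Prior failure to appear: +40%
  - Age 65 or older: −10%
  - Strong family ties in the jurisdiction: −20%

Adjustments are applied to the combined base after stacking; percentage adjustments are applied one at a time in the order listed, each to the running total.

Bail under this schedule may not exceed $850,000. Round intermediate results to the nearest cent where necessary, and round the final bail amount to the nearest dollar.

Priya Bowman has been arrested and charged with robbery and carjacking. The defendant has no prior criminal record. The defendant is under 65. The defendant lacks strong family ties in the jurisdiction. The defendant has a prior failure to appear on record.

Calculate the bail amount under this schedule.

$131,810

Base amounts from the schedule: robbery $125,000; carjacking $61,000.
Stacking rule: highest base plus $9,500 per additional charge. Highest is robbery at $125,000; 1 additional charge → +$9,500. Combined base = $134,500.
No prior criminal record (−30%): $134,500 × 0.7 = $94,150.
Prior failure to appear (+40%): $94,150 × 1.4 = $131,810.
$131,810 is within the $850,000 maximum.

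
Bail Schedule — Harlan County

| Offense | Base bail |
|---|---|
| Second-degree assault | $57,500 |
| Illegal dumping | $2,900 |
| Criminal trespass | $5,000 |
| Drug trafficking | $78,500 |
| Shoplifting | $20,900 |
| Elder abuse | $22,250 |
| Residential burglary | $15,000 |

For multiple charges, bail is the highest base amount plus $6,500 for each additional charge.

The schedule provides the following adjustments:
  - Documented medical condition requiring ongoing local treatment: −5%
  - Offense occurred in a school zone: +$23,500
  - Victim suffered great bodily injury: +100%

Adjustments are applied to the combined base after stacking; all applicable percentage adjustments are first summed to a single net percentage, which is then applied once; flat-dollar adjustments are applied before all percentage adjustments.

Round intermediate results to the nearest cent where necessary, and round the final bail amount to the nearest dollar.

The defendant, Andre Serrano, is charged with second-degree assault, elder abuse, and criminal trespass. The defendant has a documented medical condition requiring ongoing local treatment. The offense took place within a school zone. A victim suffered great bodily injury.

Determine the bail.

Base amounts from the schedule: second-degree assault $57,500; elder abuse $22,250; criminal trespass $5,000.
Stacking rule: highest base plus $6,500 per additional charge. Highest is second-degree assault at $57,500; 2 additional charges → +$13,000. Combined base = $70,500.
Offense occurred in a school zone (+$23,500 flat): $70,500 + $23,500 = $94,000.
Net percentage adjustment: −5% +100% = +95%. $94,000 × 1.95 = $183,300.

$183,300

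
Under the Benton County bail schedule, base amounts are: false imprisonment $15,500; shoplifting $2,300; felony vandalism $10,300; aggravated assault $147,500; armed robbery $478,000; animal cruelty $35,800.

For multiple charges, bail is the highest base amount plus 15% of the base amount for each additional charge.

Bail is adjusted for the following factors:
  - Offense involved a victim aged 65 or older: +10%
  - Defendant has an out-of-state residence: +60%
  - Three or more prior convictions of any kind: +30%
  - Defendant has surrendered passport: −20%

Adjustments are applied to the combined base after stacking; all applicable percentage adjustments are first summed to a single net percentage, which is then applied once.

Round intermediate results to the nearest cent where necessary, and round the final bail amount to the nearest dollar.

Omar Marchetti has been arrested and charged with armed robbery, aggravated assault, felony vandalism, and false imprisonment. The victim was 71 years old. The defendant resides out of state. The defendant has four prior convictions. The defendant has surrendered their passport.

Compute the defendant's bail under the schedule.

$907,191

Base amounts from the schedule: armed robbery $478,000; aggravated assault $147,500; felony vandalism $10,300; false imprisonment $15,500.
Stacking rule: highest base plus 15% of each additional charge. Highest is armed robbery at $478,000. Additional: $147,500 × 15% = $22,125; $10,300 × 15% = $1,545; $15,500 × 15% = $2,325. Combined base = $478,000 + $25,995 = $503,995.
Net percentage adjustment: +10% +60% +30% −20% = +80%. $503,995 × 1.8 = $907,191.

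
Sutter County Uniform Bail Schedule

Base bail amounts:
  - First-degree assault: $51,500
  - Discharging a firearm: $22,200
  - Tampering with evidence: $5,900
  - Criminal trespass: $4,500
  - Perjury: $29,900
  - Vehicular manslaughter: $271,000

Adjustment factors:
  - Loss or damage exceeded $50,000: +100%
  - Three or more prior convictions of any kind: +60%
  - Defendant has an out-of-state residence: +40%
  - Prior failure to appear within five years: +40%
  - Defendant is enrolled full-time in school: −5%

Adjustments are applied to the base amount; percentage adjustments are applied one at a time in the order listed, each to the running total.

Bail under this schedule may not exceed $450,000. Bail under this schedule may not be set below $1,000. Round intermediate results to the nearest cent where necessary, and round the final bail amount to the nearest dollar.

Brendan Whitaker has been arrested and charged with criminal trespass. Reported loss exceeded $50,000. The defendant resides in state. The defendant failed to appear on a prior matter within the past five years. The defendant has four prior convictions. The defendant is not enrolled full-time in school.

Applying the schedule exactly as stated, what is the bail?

Base amounts from the schedule: criminal trespass $4,500.
Single charge. Combined base = $4,500.
Loss or damage exceeded $50,000 (+100%): $4,500 × 2 = $9,000.
Three or more prior convictions of any kind (+60%): $9,000 × 1.6 = $14,400.
Prior failure to appear within five years (+40%): $14,400 × 1.4 = $20,160.
$20,160 is within the $450,000 maximum.
$20,160 is at or above the $1,000 minimum.

$20,160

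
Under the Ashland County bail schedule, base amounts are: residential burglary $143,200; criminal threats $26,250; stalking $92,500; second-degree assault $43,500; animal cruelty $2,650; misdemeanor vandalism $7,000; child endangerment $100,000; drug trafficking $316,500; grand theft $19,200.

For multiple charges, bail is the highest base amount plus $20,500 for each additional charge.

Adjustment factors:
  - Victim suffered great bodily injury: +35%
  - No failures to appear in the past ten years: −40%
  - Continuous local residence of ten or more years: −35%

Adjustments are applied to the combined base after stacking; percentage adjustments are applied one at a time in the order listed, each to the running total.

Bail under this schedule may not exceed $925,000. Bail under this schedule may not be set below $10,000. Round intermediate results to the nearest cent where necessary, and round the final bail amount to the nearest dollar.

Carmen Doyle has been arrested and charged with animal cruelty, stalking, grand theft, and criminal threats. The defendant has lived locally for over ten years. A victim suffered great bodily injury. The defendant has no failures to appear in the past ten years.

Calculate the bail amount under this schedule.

Base amounts from the schedule: animal cruelty $2,650; stalking $92,500; grand theft $19,200; criminal threats $26,250.
Stacking rule: highest base plus $20,500 per additional charge. Highest is stalking at $92,500; 3 additional charges → +$61,500. Combined base = $154,000.
Victim suffered great bodily injury (+35%): $154,000 × 1.35 = $207,900.
No failures to appear in the past ten years (−40%): $207,900 × 0.6 = $124,740.
Continuous local residence of ten or more years (−35%): $124,740 × 0.65 = $81,081.
$81,081 is within the $925,000 maximum.
$81,081 is at or above the $10,000 minimum.

$81,081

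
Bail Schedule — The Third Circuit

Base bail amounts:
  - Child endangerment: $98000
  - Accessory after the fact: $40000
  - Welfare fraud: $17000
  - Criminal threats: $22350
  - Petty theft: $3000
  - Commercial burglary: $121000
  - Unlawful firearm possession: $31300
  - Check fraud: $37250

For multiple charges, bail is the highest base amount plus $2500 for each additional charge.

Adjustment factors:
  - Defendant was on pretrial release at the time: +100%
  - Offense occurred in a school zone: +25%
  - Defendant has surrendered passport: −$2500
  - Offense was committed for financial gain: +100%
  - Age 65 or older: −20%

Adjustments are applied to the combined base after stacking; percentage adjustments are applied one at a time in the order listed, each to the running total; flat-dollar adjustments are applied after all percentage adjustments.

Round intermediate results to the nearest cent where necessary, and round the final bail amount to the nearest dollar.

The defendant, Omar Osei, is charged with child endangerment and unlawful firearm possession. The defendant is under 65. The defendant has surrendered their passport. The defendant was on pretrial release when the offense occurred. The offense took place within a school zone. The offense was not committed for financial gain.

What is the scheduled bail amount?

Base amounts from the schedule: child endangerment $98000; unlawful firearm possession $31300.
Stacking rule: highest base plus $2500 per additional charge. Highest is child endangerment at $98000; 1 additional charge → +$2500. Combined base = $100500.
Defendant was on pretrial release at the time (+100%): $100500 × 2 = $201000.
Offense occurred in a school zone (+25%): $201000 × 1.25 = $251250.
Defendant has surrendered passport (−$2500 flat): $251250 − $2500 = $248750.

$248750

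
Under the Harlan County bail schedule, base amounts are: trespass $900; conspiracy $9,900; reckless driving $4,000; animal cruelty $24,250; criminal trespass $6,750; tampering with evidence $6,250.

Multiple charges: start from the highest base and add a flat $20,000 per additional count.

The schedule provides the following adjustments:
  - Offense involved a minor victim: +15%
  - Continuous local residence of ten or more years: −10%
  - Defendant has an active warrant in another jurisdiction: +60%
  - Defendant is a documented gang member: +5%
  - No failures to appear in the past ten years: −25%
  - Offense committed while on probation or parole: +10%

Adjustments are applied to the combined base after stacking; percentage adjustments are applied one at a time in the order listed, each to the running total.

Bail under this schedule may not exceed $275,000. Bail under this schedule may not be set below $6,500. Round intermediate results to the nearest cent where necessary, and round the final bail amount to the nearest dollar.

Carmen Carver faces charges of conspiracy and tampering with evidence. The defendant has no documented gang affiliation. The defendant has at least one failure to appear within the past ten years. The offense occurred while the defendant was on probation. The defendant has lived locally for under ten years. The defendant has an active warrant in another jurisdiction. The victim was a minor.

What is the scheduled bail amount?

Base amounts from the schedule: conspiracy $9,900; tampering with evidence $6,250.
Stacking rule: highest base plus $20,000 per additional charge. Highest is conspiracy at $9,900; 1 additional charge → +$20,000. Combined base = $29,900.
Offense involved a minor victim (+15%): $29,900 × 1.15 = $34,385.
Defendant has an active warrant in another jurisdiction (+60%): $34,385 × 1.6 = $55,016.
Offense committed while on probation or parole (+10%): $55,016 × 1.1 = $60,517.60.
$60,517.60 is within the $275,000 maximum.
$60,517.60 is at or above the $6,500 minimum.
Rounded to the nearest dollar: $60,518.

$60,518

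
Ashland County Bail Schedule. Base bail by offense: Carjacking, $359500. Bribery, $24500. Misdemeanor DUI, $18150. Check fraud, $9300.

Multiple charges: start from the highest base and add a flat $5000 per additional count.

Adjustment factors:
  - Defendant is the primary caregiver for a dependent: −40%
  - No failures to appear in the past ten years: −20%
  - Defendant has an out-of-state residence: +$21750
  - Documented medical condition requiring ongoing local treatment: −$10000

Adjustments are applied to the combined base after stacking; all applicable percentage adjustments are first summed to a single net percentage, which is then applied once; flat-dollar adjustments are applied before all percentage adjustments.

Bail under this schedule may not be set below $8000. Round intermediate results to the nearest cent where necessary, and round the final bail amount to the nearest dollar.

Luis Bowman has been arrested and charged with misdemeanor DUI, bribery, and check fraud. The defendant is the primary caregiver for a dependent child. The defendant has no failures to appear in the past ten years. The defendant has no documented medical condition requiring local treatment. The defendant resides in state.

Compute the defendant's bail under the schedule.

$13800

Base amounts from the schedule: misdemeanor DUI $18150; bribery $24500; check fraud $9300.
Stacking rule: highest base plus $5000 per additional charge. Highest is bribery at $24500; 2 additional charges → +$10000. Combined base = $34500.
Net percentage adjustment: −40% −20% = −60%. $34500 × 0.4 = $13800.
$13800 is at or above the $8000 minimum.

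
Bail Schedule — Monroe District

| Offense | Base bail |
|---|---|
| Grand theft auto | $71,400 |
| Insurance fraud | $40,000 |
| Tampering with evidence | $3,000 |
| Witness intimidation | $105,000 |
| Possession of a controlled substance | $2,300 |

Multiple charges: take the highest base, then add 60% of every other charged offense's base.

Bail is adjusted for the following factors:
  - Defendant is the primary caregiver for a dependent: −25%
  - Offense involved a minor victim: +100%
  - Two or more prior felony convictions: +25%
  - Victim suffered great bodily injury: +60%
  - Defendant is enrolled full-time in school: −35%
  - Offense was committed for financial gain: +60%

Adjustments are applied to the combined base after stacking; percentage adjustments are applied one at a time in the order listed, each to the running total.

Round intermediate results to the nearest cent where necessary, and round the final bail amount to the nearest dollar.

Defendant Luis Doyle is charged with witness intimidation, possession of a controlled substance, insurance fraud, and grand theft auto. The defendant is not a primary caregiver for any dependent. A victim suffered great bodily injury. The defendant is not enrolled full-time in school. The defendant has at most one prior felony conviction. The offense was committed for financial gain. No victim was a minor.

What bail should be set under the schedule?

$443,443

Base amounts from the schedule: witness intimidation $105,000; possession of a controlled substance $2,300; insurance fraud $40,000; grand theft auto $71,400.
Stacking rule: highest base plus 60% of each additional charge. Highest is witness intimidation at $105,000. Additional: $2,300 × 60% = $1,380; $40,000 × 60% = $24,000; $71,400 × 60% = $42,840. Combined base = $105,000 + $68,220 = $173,220.
Victim suffered great bodily injury (+60%): $173,220 × 1.6 = $277,152.
Offense was committed for financial gain (+60%): $277,152 × 1.6 = $443,443.20.
Rounded to the nearest dollar: $443,443.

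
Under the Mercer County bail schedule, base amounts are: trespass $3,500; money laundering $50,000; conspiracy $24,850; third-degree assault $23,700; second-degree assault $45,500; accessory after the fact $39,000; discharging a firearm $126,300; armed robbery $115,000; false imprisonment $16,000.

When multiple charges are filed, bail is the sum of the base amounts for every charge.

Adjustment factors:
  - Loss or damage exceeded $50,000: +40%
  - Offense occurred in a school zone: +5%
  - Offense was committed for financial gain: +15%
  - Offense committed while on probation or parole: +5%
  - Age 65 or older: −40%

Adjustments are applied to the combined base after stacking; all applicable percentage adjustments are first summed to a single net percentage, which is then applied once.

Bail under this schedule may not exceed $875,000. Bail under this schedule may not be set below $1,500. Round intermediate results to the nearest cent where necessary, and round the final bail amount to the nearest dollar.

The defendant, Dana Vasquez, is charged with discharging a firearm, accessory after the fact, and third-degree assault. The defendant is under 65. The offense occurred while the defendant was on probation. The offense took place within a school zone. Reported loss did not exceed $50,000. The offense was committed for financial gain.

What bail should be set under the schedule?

Base amounts from the schedule: discharging a firearm $126,300; accessory after the fact $39,000; third-degree assault $23,700.
Stacking rule: sum of all bases. $126,300 + $39,000 + $23,700 = $189,000.
Net percentage adjustment: +5% +15% +5% = +25%. $189,000 × 1.25 = $236,250.
$236,250 is within the $875,000 maximum.
$236,250 is at or above the $1,500 minimum.

$236,250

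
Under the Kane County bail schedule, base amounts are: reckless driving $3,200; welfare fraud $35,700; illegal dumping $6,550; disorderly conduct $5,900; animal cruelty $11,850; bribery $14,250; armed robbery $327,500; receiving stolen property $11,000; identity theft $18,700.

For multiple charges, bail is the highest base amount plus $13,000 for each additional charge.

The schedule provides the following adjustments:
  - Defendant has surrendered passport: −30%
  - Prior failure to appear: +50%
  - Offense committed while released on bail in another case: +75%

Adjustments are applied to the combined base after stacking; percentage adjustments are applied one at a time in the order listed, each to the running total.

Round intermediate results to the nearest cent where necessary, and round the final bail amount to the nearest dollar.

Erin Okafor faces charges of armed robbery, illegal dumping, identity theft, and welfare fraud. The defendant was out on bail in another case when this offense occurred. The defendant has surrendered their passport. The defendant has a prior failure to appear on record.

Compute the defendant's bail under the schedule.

Base amounts from the schedule: armed robbery $327,500; illegal dumping $6,550; identity theft $18,700; welfare fraud $35,700.
Stacking rule: highest base plus $13,000 per additional charge. Highest is armed robbery at $327,500; 3 additional charges → +$39,000. Combined base = $366,500.
Defendant has surrendered passport (−30%): $366,500 × 0.7 = $256,550.
Prior failure to appear (+50%): $256,550 × 1.5 = $384,825.
Offense committed while released on bail in another case (+75%): $384,825 × 1.75 = $673,443.75.
Rounded to the nearest dollar: $673,444.

$673,444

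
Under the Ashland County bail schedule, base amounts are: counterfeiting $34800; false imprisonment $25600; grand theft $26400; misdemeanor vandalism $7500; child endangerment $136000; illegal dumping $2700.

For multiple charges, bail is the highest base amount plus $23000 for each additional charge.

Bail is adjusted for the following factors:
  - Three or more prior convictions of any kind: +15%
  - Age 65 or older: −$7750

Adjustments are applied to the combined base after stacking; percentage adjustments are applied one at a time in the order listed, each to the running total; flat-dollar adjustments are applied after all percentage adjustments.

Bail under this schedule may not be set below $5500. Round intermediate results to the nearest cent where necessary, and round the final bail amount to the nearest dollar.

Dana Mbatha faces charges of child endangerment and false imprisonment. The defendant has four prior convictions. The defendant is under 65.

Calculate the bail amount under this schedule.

Base amounts from the schedule: child endangerment $136000; false imprisonment $25600.
Stacking rule: highest base plus $23000 per additional charge. Highest is child endangerment at $136000; 1 additional charge → +$23000. Combined base = $159000.
Three or more prior convictions of any kind (+15%): $159000 × 1.15 = $182850.
$182850 is at or above the $5500 minimum.

$182850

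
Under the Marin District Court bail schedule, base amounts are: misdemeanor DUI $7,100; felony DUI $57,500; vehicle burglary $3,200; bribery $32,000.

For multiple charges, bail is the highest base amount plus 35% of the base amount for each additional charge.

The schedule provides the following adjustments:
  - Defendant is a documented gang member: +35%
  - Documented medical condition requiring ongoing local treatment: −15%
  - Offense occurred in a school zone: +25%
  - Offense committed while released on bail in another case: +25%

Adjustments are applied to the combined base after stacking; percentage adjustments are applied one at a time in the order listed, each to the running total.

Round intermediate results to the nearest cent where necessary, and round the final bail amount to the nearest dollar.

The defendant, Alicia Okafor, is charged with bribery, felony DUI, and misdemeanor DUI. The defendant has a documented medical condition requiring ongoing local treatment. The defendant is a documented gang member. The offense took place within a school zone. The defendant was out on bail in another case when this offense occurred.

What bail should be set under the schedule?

Base amounts from the schedule: bribery $32,000; felony DUI $57,500; misdemeanor DUI $7,100.
Stacking rule: highest base plus 35% of each additional charge. Highest is felony DUI at $57,500. Additional: $32,000 × 35% = $11,200; $7,100 × 35% = $2,485. Combined base = $57,500 + $13,685 = $71,185.
Defendant is a documented gang member (+35%): $71,185 × 1.35 = $96,099.75.
Documented medical condition requiring ongoing local treatment (−15%): $96,099.75 × 0.85 = $81,684.79.
Offense occurred in a school zone (+25%): $81,684.79 × 1.25 = $102,105.99.
Offense committed while released on bail in another case (+25%): $102,105.99 × 1.25 = $127,632.49.
Rounded to the nearest dollar: $127,632.

$127,632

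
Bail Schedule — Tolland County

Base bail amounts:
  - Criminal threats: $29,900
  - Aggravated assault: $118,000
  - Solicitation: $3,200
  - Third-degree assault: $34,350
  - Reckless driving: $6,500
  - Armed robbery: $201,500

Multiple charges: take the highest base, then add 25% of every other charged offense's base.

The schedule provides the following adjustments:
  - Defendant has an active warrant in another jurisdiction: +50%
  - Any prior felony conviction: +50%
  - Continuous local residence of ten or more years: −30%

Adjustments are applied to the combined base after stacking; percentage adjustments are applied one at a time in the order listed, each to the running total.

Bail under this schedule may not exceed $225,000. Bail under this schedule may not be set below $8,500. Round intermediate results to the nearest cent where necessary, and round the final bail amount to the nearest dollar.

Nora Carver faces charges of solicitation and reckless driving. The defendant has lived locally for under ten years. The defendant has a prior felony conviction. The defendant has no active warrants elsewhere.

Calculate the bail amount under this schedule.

$10,950

Base amounts from the schedule: solicitation $3,200; reckless driving $6,500.
Stacking rule: highest base plus 25% of each additional charge. Highest is reckless driving at $6,500. Additional: $3,200 × 25% = $800. Combined base = $6,500 + $800 = $7,300.
Any prior felony conviction (+50%): $7,300 × 1.5 = $10,950.
$10,950 is within the $225,000 maximum.
$10,950 is at or above the $8,500 minimum.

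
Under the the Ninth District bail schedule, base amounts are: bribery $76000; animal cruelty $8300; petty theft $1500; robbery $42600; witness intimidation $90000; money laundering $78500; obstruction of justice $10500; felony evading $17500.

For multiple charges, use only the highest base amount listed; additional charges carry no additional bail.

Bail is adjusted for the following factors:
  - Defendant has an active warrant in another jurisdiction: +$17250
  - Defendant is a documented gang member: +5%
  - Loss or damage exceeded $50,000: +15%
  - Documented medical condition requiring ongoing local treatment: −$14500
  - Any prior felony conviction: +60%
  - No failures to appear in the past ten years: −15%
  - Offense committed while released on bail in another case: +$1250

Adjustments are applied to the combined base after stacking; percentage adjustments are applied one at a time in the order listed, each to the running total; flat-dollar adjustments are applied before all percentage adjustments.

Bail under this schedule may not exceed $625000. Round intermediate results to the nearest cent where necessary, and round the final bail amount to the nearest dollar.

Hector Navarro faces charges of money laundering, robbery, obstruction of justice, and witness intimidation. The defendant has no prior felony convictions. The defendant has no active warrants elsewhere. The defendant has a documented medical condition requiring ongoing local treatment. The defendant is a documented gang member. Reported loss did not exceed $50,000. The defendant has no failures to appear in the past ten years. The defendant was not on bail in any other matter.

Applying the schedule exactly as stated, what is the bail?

$67384

Base amounts from the schedule: money laundering $78500; robbery $42600; obstruction of justice $10500; witness intimidation $90000.
Stacking rule: use the highest base only. Highest is witness intimidation at $90000. Combined base = $90000.
Documented medical condition requiring ongoing local treatment (−$14500 flat): $90000 − $14500 = $75500.
Defendant is a documented gang member (+5%): $75500 × 1.05 = $79275.
No failures to appear in the past ten years (−15%): $79275 × 0.85 = $67383.75.
$67383.75 is within the $625000 maximum.
Rounded to the nearest dollar: $67384.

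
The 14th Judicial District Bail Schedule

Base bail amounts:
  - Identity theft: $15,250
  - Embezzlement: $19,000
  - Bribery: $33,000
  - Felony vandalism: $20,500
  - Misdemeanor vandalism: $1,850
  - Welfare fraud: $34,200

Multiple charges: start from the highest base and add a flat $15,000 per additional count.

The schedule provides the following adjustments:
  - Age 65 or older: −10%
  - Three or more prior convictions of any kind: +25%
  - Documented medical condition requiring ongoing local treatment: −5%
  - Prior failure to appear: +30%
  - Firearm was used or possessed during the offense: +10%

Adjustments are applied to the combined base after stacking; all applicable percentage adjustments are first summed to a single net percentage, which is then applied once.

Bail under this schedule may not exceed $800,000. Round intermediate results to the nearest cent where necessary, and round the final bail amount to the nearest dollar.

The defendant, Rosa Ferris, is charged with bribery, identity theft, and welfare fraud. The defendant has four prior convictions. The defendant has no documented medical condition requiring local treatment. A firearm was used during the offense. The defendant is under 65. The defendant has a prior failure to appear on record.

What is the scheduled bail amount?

$105,930

Base amounts from the schedule: bribery $33,000; identity theft $15,250; welfare fraud $34,200.
Stacking rule: highest base plus $15,000 per additional charge. Highest is welfare fraud at $34,200; 2 additional charges → +$30,000. Combined base = $64,200.
Net percentage adjustment: +25% +30% +10% = +65%. $64,200 × 1.65 = $105,930.
$105,930 is within the $800,000 maximum.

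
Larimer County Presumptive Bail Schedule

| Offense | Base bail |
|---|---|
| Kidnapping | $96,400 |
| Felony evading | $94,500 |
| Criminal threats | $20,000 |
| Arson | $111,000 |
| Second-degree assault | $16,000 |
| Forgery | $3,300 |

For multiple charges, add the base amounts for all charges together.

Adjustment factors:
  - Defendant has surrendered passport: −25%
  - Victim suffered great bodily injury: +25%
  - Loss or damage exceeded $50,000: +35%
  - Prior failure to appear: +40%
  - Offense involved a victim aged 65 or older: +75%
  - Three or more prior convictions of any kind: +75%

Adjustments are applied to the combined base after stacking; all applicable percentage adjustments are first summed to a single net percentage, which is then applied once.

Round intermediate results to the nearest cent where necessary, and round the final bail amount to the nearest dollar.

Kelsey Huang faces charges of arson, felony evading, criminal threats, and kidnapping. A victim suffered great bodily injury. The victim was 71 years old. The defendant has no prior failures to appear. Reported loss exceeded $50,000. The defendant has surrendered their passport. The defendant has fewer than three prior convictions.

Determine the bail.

Base amounts from the schedule: arson $111,000; felony evading $94,500; criminal threats $20,000; kidnapping $96,400.
Stacking rule: sum of all bases. $111,000 + $94,500 + $20,000 + $96,400 = $321,900.
Net percentage adjustment: −25% +25% +35% +75% = +110%. $321,900 × 2.1 = $675,990.

$675,990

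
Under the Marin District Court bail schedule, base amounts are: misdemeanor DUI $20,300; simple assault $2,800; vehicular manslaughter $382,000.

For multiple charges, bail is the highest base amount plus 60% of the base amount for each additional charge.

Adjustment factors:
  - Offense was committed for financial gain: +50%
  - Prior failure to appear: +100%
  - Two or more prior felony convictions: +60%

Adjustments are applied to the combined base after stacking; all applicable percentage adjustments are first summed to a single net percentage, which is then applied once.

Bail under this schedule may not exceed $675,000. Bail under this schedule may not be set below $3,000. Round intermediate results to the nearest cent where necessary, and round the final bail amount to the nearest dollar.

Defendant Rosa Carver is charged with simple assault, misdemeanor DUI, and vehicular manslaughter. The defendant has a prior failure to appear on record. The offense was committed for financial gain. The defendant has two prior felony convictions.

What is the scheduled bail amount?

Base amounts from the schedule: simple assault $2,800; misdemeanor DUI $20,300; vehicular manslaughter $382,000.
Stacking rule: highest base plus 60% of each additional charge. Highest is vehicular manslaughter at $382,000. Additional: $2,800 × 60% = $1,680; $20,300 × 60% = $12,180. Combined base = $382,000 + $13,860 = $395,860.
Net percentage adjustment: +50% +100% +60% = +210%. $395,860 × 3.1 = $1,227,166.
Result $1,227,166 exceeds the maximum of $675,000; bail is capped at $675,000.
$675,000 is at or above the $3,000 minimum.

$675,000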